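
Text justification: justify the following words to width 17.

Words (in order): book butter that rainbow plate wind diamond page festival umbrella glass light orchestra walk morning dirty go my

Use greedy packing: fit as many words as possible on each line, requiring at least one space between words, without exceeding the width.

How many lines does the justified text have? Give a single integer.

Answer: 8

Derivation:
Line 1: ['book', 'butter', 'that'] (min_width=16, slack=1)
Line 2: ['rainbow', 'plate'] (min_width=13, slack=4)
Line 3: ['wind', 'diamond', 'page'] (min_width=17, slack=0)
Line 4: ['festival', 'umbrella'] (min_width=17, slack=0)
Line 5: ['glass', 'light'] (min_width=11, slack=6)
Line 6: ['orchestra', 'walk'] (min_width=14, slack=3)
Line 7: ['morning', 'dirty', 'go'] (min_width=16, slack=1)
Line 8: ['my'] (min_width=2, slack=15)
Total lines: 8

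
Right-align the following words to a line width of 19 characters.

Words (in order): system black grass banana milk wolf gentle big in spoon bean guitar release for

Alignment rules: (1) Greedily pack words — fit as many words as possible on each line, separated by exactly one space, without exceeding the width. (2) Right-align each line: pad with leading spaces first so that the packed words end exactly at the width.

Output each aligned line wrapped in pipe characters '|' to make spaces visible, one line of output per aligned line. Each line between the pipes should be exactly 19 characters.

Line 1: ['system', 'black', 'grass'] (min_width=18, slack=1)
Line 2: ['banana', 'milk', 'wolf'] (min_width=16, slack=3)
Line 3: ['gentle', 'big', 'in', 'spoon'] (min_width=19, slack=0)
Line 4: ['bean', 'guitar', 'release'] (min_width=19, slack=0)
Line 5: ['for'] (min_width=3, slack=16)

Answer: | system black grass|
|   banana milk wolf|
|gentle big in spoon|
|bean guitar release|
|                for|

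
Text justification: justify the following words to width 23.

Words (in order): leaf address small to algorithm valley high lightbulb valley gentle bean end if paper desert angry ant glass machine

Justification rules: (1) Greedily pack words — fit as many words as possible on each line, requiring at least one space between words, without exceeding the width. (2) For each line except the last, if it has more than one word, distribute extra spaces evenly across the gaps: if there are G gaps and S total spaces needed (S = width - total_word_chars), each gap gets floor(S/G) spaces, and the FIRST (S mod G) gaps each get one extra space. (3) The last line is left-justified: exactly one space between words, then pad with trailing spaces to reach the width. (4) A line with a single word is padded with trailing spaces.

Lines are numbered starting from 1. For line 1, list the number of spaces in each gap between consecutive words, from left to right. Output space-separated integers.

Line 1: ['leaf', 'address', 'small', 'to'] (min_width=21, slack=2)
Line 2: ['algorithm', 'valley', 'high'] (min_width=21, slack=2)
Line 3: ['lightbulb', 'valley', 'gentle'] (min_width=23, slack=0)
Line 4: ['bean', 'end', 'if', 'paper'] (min_width=17, slack=6)
Line 5: ['desert', 'angry', 'ant', 'glass'] (min_width=22, slack=1)
Line 6: ['machine'] (min_width=7, slack=16)

Answer: 2 2 1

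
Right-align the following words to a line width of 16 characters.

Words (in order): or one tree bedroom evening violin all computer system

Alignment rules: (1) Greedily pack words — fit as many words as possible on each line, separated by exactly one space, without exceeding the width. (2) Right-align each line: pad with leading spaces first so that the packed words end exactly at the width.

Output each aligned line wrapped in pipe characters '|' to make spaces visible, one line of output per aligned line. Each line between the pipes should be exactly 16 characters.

Answer: |     or one tree|
| bedroom evening|
|      violin all|
| computer system|

Derivation:
Line 1: ['or', 'one', 'tree'] (min_width=11, slack=5)
Line 2: ['bedroom', 'evening'] (min_width=15, slack=1)
Line 3: ['violin', 'all'] (min_width=10, slack=6)
Line 4: ['computer', 'system'] (min_width=15, slack=1)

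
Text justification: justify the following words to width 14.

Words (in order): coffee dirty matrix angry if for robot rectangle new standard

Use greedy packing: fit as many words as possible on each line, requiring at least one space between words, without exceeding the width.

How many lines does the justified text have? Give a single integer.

Answer: 5

Derivation:
Line 1: ['coffee', 'dirty'] (min_width=12, slack=2)
Line 2: ['matrix', 'angry'] (min_width=12, slack=2)
Line 3: ['if', 'for', 'robot'] (min_width=12, slack=2)
Line 4: ['rectangle', 'new'] (min_width=13, slack=1)
Line 5: ['standard'] (min_width=8, slack=6)
Total lines: 5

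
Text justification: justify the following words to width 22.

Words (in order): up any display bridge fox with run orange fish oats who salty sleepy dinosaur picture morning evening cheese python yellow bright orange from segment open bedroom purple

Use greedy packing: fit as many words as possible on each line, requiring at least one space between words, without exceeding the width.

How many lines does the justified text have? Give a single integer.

Answer: 9

Derivation:
Line 1: ['up', 'any', 'display', 'bridge'] (min_width=21, slack=1)
Line 2: ['fox', 'with', 'run', 'orange'] (min_width=19, slack=3)
Line 3: ['fish', 'oats', 'who', 'salty'] (min_width=19, slack=3)
Line 4: ['sleepy', 'dinosaur'] (min_width=15, slack=7)
Line 5: ['picture', 'morning'] (min_width=15, slack=7)
Line 6: ['evening', 'cheese', 'python'] (min_width=21, slack=1)
Line 7: ['yellow', 'bright', 'orange'] (min_width=20, slack=2)
Line 8: ['from', 'segment', 'open'] (min_width=17, slack=5)
Line 9: ['bedroom', 'purple'] (min_width=14, slack=8)
Total lines: 9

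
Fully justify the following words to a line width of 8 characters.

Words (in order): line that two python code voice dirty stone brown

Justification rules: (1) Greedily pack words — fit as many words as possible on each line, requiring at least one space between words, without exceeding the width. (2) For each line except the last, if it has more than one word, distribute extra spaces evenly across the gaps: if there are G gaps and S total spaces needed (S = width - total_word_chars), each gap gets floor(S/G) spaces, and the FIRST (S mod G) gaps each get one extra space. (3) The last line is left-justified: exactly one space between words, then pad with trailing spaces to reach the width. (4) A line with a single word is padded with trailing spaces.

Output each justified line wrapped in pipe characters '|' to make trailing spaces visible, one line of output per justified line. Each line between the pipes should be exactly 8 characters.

Line 1: ['line'] (min_width=4, slack=4)
Line 2: ['that', 'two'] (min_width=8, slack=0)
Line 3: ['python'] (min_width=6, slack=2)
Line 4: ['code'] (min_width=4, slack=4)
Line 5: ['voice'] (min_width=5, slack=3)
Line 6: ['dirty'] (min_width=5, slack=3)
Line 7: ['stone'] (min_width=5, slack=3)
Line 8: ['brown'] (min_width=5, slack=3)

Answer: |line    |
|that two|
|python  |
|code    |
|voice   |
|dirty   |
|stone   |
|brown   |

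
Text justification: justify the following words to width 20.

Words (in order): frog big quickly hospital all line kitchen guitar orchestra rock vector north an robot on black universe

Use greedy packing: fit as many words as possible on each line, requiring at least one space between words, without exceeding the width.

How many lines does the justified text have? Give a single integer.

Line 1: ['frog', 'big', 'quickly'] (min_width=16, slack=4)
Line 2: ['hospital', 'all', 'line'] (min_width=17, slack=3)
Line 3: ['kitchen', 'guitar'] (min_width=14, slack=6)
Line 4: ['orchestra', 'rock'] (min_width=14, slack=6)
Line 5: ['vector', 'north', 'an'] (min_width=15, slack=5)
Line 6: ['robot', 'on', 'black'] (min_width=14, slack=6)
Line 7: ['universe'] (min_width=8, slack=12)
Total lines: 7

Answer: 7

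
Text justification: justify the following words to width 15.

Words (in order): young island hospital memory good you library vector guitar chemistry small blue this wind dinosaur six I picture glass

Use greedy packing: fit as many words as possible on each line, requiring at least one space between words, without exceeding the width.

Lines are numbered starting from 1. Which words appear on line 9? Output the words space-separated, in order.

Answer: picture glass

Derivation:
Line 1: ['young', 'island'] (min_width=12, slack=3)
Line 2: ['hospital', 'memory'] (min_width=15, slack=0)
Line 3: ['good', 'you'] (min_width=8, slack=7)
Line 4: ['library', 'vector'] (min_width=14, slack=1)
Line 5: ['guitar'] (min_width=6, slack=9)
Line 6: ['chemistry', 'small'] (min_width=15, slack=0)
Line 7: ['blue', 'this', 'wind'] (min_width=14, slack=1)
Line 8: ['dinosaur', 'six', 'I'] (min_width=14, slack=1)
Line 9: ['picture', 'glass'] (min_width=13, slack=2)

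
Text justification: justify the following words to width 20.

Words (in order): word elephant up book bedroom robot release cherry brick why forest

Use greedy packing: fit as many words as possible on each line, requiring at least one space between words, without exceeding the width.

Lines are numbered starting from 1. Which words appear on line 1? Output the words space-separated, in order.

Line 1: ['word', 'elephant', 'up'] (min_width=16, slack=4)
Line 2: ['book', 'bedroom', 'robot'] (min_width=18, slack=2)
Line 3: ['release', 'cherry', 'brick'] (min_width=20, slack=0)
Line 4: ['why', 'forest'] (min_width=10, slack=10)

Answer: word elephant up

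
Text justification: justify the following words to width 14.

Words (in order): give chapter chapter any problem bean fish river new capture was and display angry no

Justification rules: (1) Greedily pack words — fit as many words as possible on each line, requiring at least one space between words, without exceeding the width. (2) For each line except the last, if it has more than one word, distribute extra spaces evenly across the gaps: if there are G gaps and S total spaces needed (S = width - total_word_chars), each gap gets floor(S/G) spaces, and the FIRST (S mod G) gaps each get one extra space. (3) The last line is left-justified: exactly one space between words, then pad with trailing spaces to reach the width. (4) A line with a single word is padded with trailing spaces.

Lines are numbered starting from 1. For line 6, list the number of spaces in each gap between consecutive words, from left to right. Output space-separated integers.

Answer: 4

Derivation:
Line 1: ['give', 'chapter'] (min_width=12, slack=2)
Line 2: ['chapter', 'any'] (min_width=11, slack=3)
Line 3: ['problem', 'bean'] (min_width=12, slack=2)
Line 4: ['fish', 'river', 'new'] (min_width=14, slack=0)
Line 5: ['capture', 'was'] (min_width=11, slack=3)
Line 6: ['and', 'display'] (min_width=11, slack=3)
Line 7: ['angry', 'no'] (min_width=8, slack=6)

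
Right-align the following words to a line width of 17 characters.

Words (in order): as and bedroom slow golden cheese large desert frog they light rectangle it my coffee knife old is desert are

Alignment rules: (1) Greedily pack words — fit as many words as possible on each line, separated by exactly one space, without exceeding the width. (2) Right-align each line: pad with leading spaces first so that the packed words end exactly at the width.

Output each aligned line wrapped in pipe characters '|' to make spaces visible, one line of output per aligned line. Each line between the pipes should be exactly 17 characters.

Answer: |   as and bedroom|
|      slow golden|
|     cheese large|
| desert frog they|
|  light rectangle|
|     it my coffee|
|     knife old is|
|       desert are|

Derivation:
Line 1: ['as', 'and', 'bedroom'] (min_width=14, slack=3)
Line 2: ['slow', 'golden'] (min_width=11, slack=6)
Line 3: ['cheese', 'large'] (min_width=12, slack=5)
Line 4: ['desert', 'frog', 'they'] (min_width=16, slack=1)
Line 5: ['light', 'rectangle'] (min_width=15, slack=2)
Line 6: ['it', 'my', 'coffee'] (min_width=12, slack=5)
Line 7: ['knife', 'old', 'is'] (min_width=12, slack=5)
Line 8: ['desert', 'are'] (min_width=10, slack=7)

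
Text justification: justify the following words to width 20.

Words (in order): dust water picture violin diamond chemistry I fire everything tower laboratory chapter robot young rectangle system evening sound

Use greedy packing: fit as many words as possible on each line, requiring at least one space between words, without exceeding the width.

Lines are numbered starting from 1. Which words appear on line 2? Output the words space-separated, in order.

Answer: violin diamond

Derivation:
Line 1: ['dust', 'water', 'picture'] (min_width=18, slack=2)
Line 2: ['violin', 'diamond'] (min_width=14, slack=6)
Line 3: ['chemistry', 'I', 'fire'] (min_width=16, slack=4)
Line 4: ['everything', 'tower'] (min_width=16, slack=4)
Line 5: ['laboratory', 'chapter'] (min_width=18, slack=2)
Line 6: ['robot', 'young'] (min_width=11, slack=9)
Line 7: ['rectangle', 'system'] (min_width=16, slack=4)
Line 8: ['evening', 'sound'] (min_width=13, slack=7)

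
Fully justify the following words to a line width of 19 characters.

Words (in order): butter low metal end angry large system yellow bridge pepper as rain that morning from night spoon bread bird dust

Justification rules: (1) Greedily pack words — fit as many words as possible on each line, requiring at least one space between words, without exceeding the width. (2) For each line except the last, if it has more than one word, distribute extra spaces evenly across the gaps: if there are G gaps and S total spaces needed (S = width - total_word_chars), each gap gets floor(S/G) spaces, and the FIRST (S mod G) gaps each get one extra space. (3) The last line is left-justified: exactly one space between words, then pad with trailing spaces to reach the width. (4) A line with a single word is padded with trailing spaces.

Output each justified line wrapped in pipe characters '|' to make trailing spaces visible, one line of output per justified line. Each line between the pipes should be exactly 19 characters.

Line 1: ['butter', 'low', 'metal'] (min_width=16, slack=3)
Line 2: ['end', 'angry', 'large'] (min_width=15, slack=4)
Line 3: ['system', 'yellow'] (min_width=13, slack=6)
Line 4: ['bridge', 'pepper', 'as'] (min_width=16, slack=3)
Line 5: ['rain', 'that', 'morning'] (min_width=17, slack=2)
Line 6: ['from', 'night', 'spoon'] (min_width=16, slack=3)
Line 7: ['bread', 'bird', 'dust'] (min_width=15, slack=4)

Answer: |butter   low  metal|
|end   angry   large|
|system       yellow|
|bridge   pepper  as|
|rain  that  morning|
|from   night  spoon|
|bread bird dust    |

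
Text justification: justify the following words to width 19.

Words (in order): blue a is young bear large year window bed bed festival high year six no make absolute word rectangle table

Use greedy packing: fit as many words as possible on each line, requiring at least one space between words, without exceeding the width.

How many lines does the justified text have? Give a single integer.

Line 1: ['blue', 'a', 'is', 'young'] (min_width=15, slack=4)
Line 2: ['bear', 'large', 'year'] (min_width=15, slack=4)
Line 3: ['window', 'bed', 'bed'] (min_width=14, slack=5)
Line 4: ['festival', 'high', 'year'] (min_width=18, slack=1)
Line 5: ['six', 'no', 'make'] (min_width=11, slack=8)
Line 6: ['absolute', 'word'] (min_width=13, slack=6)
Line 7: ['rectangle', 'table'] (min_width=15, slack=4)
Total lines: 7

Answer: 7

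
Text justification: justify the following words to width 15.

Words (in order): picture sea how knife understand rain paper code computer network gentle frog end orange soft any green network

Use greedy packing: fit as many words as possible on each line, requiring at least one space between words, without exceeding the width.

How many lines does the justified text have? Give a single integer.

Answer: 9

Derivation:
Line 1: ['picture', 'sea', 'how'] (min_width=15, slack=0)
Line 2: ['knife'] (min_width=5, slack=10)
Line 3: ['understand', 'rain'] (min_width=15, slack=0)
Line 4: ['paper', 'code'] (min_width=10, slack=5)
Line 5: ['computer'] (min_width=8, slack=7)
Line 6: ['network', 'gentle'] (min_width=14, slack=1)
Line 7: ['frog', 'end', 'orange'] (min_width=15, slack=0)
Line 8: ['soft', 'any', 'green'] (min_width=14, slack=1)
Line 9: ['network'] (min_width=7, slack=8)
Total lines: 9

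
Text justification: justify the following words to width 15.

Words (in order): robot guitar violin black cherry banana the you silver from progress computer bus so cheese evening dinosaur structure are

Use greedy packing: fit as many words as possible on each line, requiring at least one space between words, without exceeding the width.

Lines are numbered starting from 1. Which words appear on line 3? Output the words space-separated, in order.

Answer: cherry banana

Derivation:
Line 1: ['robot', 'guitar'] (min_width=12, slack=3)
Line 2: ['violin', 'black'] (min_width=12, slack=3)
Line 3: ['cherry', 'banana'] (min_width=13, slack=2)
Line 4: ['the', 'you', 'silver'] (min_width=14, slack=1)
Line 5: ['from', 'progress'] (min_width=13, slack=2)
Line 6: ['computer', 'bus', 'so'] (min_width=15, slack=0)
Line 7: ['cheese', 'evening'] (min_width=14, slack=1)
Line 8: ['dinosaur'] (min_width=8, slack=7)
Line 9: ['structure', 'are'] (min_width=13, slack=2)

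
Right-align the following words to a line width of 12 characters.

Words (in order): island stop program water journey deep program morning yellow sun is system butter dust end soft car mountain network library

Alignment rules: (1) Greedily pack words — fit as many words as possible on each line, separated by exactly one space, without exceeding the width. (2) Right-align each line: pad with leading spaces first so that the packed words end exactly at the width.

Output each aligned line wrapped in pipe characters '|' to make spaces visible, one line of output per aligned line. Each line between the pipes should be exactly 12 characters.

Line 1: ['island', 'stop'] (min_width=11, slack=1)
Line 2: ['program'] (min_width=7, slack=5)
Line 3: ['water'] (min_width=5, slack=7)
Line 4: ['journey', 'deep'] (min_width=12, slack=0)
Line 5: ['program'] (min_width=7, slack=5)
Line 6: ['morning'] (min_width=7, slack=5)
Line 7: ['yellow', 'sun'] (min_width=10, slack=2)
Line 8: ['is', 'system'] (min_width=9, slack=3)
Line 9: ['butter', 'dust'] (min_width=11, slack=1)
Line 10: ['end', 'soft', 'car'] (min_width=12, slack=0)
Line 11: ['mountain'] (min_width=8, slack=4)
Line 12: ['network'] (min_width=7, slack=5)
Line 13: ['library'] (min_width=7, slack=5)

Answer: | island stop|
|     program|
|       water|
|journey deep|
|     program|
|     morning|
|  yellow sun|
|   is system|
| butter dust|
|end soft car|
|    mountain|
|     network|
|     library|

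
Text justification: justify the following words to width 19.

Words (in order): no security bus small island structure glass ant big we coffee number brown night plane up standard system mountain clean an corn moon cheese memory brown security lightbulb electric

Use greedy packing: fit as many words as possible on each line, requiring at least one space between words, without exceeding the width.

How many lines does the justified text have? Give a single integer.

Answer: 11

Derivation:
Line 1: ['no', 'security', 'bus'] (min_width=15, slack=4)
Line 2: ['small', 'island'] (min_width=12, slack=7)
Line 3: ['structure', 'glass', 'ant'] (min_width=19, slack=0)
Line 4: ['big', 'we', 'coffee'] (min_width=13, slack=6)
Line 5: ['number', 'brown', 'night'] (min_width=18, slack=1)
Line 6: ['plane', 'up', 'standard'] (min_width=17, slack=2)
Line 7: ['system', 'mountain'] (min_width=15, slack=4)
Line 8: ['clean', 'an', 'corn', 'moon'] (min_width=18, slack=1)
Line 9: ['cheese', 'memory', 'brown'] (min_width=19, slack=0)
Line 10: ['security', 'lightbulb'] (min_width=18, slack=1)
Line 11: ['electric'] (min_width=8, slack=11)
Total lines: 11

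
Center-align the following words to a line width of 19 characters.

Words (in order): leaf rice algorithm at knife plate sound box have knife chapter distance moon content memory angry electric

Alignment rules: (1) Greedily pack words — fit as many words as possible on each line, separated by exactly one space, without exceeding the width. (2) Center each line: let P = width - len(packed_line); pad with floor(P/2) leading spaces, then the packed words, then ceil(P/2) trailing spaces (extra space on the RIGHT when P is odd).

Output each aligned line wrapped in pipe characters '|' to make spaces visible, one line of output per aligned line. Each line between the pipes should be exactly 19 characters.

Answer: |leaf rice algorithm|
|  at knife plate   |
|  sound box have   |
|   knife chapter   |
|   distance moon   |
|  content memory   |
|  angry electric   |

Derivation:
Line 1: ['leaf', 'rice', 'algorithm'] (min_width=19, slack=0)
Line 2: ['at', 'knife', 'plate'] (min_width=14, slack=5)
Line 3: ['sound', 'box', 'have'] (min_width=14, slack=5)
Line 4: ['knife', 'chapter'] (min_width=13, slack=6)
Line 5: ['distance', 'moon'] (min_width=13, slack=6)
Line 6: ['content', 'memory'] (min_width=14, slack=5)
Line 7: ['angry', 'electric'] (min_width=14, slack=5)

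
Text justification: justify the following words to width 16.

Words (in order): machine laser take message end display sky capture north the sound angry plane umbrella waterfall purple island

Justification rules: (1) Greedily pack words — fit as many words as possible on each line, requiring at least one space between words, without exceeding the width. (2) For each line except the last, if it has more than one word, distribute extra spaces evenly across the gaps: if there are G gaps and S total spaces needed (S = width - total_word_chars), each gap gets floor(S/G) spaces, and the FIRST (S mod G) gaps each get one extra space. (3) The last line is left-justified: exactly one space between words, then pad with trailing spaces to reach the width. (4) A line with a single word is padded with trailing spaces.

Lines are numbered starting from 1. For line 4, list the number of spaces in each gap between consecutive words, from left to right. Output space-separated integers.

Line 1: ['machine', 'laser'] (min_width=13, slack=3)
Line 2: ['take', 'message', 'end'] (min_width=16, slack=0)
Line 3: ['display', 'sky'] (min_width=11, slack=5)
Line 4: ['capture', 'north'] (min_width=13, slack=3)
Line 5: ['the', 'sound', 'angry'] (min_width=15, slack=1)
Line 6: ['plane', 'umbrella'] (min_width=14, slack=2)
Line 7: ['waterfall', 'purple'] (min_width=16, slack=0)
Line 8: ['island'] (min_width=6, slack=10)

Answer: 4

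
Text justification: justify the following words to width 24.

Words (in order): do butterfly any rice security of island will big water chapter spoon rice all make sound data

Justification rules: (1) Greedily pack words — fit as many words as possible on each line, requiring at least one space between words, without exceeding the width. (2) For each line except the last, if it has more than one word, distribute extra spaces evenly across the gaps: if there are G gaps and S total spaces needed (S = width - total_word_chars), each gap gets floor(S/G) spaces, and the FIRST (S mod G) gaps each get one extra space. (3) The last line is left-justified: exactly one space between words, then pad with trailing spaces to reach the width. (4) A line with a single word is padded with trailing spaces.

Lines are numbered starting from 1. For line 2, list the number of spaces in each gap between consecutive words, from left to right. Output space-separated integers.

Line 1: ['do', 'butterfly', 'any', 'rice'] (min_width=21, slack=3)
Line 2: ['security', 'of', 'island', 'will'] (min_width=23, slack=1)
Line 3: ['big', 'water', 'chapter', 'spoon'] (min_width=23, slack=1)
Line 4: ['rice', 'all', 'make', 'sound', 'data'] (min_width=24, slack=0)

Answer: 2 1 1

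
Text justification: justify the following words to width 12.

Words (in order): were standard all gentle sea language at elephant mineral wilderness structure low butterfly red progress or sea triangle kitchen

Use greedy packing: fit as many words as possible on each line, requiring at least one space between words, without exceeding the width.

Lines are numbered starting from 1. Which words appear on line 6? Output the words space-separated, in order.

Answer: mineral

Derivation:
Line 1: ['were'] (min_width=4, slack=8)
Line 2: ['standard', 'all'] (min_width=12, slack=0)
Line 3: ['gentle', 'sea'] (min_width=10, slack=2)
Line 4: ['language', 'at'] (min_width=11, slack=1)
Line 5: ['elephant'] (min_width=8, slack=4)
Line 6: ['mineral'] (min_width=7, slack=5)
Line 7: ['wilderness'] (min_width=10, slack=2)
Line 8: ['structure'] (min_width=9, slack=3)
Line 9: ['low'] (min_width=3, slack=9)
Line 10: ['butterfly'] (min_width=9, slack=3)
Line 11: ['red', 'progress'] (min_width=12, slack=0)
Line 12: ['or', 'sea'] (min_width=6, slack=6)
Line 13: ['triangle'] (min_width=8, slack=4)
Line 14: ['kitchen'] (min_width=7, slack=5)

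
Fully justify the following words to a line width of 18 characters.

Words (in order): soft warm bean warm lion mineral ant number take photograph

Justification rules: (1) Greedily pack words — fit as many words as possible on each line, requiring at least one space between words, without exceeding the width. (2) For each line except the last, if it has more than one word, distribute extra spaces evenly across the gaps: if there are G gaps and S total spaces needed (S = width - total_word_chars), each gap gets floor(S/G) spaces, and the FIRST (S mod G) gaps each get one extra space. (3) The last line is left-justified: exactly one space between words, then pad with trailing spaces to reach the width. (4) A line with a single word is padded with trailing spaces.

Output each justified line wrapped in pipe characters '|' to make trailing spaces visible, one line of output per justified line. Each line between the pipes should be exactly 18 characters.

Answer: |soft   warm   bean|
|warm  lion mineral|
|ant   number  take|
|photograph        |

Derivation:
Line 1: ['soft', 'warm', 'bean'] (min_width=14, slack=4)
Line 2: ['warm', 'lion', 'mineral'] (min_width=17, slack=1)
Line 3: ['ant', 'number', 'take'] (min_width=15, slack=3)
Line 4: ['photograph'] (min_width=10, slack=8)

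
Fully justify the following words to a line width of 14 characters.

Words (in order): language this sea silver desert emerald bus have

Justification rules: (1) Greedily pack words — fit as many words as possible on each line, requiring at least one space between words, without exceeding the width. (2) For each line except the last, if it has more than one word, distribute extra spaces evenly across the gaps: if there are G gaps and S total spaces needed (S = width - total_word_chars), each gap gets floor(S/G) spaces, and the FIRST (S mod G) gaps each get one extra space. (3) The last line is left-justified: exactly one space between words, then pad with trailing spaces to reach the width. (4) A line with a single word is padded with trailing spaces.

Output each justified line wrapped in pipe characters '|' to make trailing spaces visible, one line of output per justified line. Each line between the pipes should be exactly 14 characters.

Line 1: ['language', 'this'] (min_width=13, slack=1)
Line 2: ['sea', 'silver'] (min_width=10, slack=4)
Line 3: ['desert', 'emerald'] (min_width=14, slack=0)
Line 4: ['bus', 'have'] (min_width=8, slack=6)

Answer: |language  this|
|sea     silver|
|desert emerald|
|bus have      |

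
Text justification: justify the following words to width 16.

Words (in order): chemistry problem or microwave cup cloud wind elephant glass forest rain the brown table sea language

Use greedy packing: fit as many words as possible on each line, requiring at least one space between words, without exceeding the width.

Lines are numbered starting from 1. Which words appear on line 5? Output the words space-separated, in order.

Line 1: ['chemistry'] (min_width=9, slack=7)
Line 2: ['problem', 'or'] (min_width=10, slack=6)
Line 3: ['microwave', 'cup'] (min_width=13, slack=3)
Line 4: ['cloud', 'wind'] (min_width=10, slack=6)
Line 5: ['elephant', 'glass'] (min_width=14, slack=2)
Line 6: ['forest', 'rain', 'the'] (min_width=15, slack=1)
Line 7: ['brown', 'table', 'sea'] (min_width=15, slack=1)
Line 8: ['language'] (min_width=8, slack=8)

Answer: elephant glass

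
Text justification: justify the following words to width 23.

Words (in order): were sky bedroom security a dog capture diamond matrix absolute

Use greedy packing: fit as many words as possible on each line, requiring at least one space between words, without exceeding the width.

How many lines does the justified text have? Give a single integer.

Line 1: ['were', 'sky', 'bedroom'] (min_width=16, slack=7)
Line 2: ['security', 'a', 'dog', 'capture'] (min_width=22, slack=1)
Line 3: ['diamond', 'matrix', 'absolute'] (min_width=23, slack=0)
Total lines: 3

Answer: 3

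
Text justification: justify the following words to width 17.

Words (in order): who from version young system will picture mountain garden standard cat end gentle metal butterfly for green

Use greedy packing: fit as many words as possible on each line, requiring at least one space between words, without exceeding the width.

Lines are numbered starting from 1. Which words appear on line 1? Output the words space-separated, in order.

Line 1: ['who', 'from', 'version'] (min_width=16, slack=1)
Line 2: ['young', 'system', 'will'] (min_width=17, slack=0)
Line 3: ['picture', 'mountain'] (min_width=16, slack=1)
Line 4: ['garden', 'standard'] (min_width=15, slack=2)
Line 5: ['cat', 'end', 'gentle'] (min_width=14, slack=3)
Line 6: ['metal', 'butterfly'] (min_width=15, slack=2)
Line 7: ['for', 'green'] (min_width=9, slack=8)

Answer: who from version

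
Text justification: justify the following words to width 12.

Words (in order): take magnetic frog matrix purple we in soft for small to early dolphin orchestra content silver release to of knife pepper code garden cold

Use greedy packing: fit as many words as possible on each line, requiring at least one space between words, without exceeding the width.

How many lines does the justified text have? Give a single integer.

Line 1: ['take'] (min_width=4, slack=8)
Line 2: ['magnetic'] (min_width=8, slack=4)
Line 3: ['frog', 'matrix'] (min_width=11, slack=1)
Line 4: ['purple', 'we', 'in'] (min_width=12, slack=0)
Line 5: ['soft', 'for'] (min_width=8, slack=4)
Line 6: ['small', 'to'] (min_width=8, slack=4)
Line 7: ['early'] (min_width=5, slack=7)
Line 8: ['dolphin'] (min_width=7, slack=5)
Line 9: ['orchestra'] (min_width=9, slack=3)
Line 10: ['content'] (min_width=7, slack=5)
Line 11: ['silver'] (min_width=6, slack=6)
Line 12: ['release', 'to'] (min_width=10, slack=2)
Line 13: ['of', 'knife'] (min_width=8, slack=4)
Line 14: ['pepper', 'code'] (min_width=11, slack=1)
Line 15: ['garden', 'cold'] (min_width=11, slack=1)
Total lines: 15

Answer: 15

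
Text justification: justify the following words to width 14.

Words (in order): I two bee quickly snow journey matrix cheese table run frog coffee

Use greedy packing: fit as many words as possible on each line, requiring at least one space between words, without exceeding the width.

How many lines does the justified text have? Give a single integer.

Line 1: ['I', 'two', 'bee'] (min_width=9, slack=5)
Line 2: ['quickly', 'snow'] (min_width=12, slack=2)
Line 3: ['journey', 'matrix'] (min_width=14, slack=0)
Line 4: ['cheese', 'table'] (min_width=12, slack=2)
Line 5: ['run', 'frog'] (min_width=8, slack=6)
Line 6: ['coffee'] (min_width=6, slack=8)
Total lines: 6

Answer: 6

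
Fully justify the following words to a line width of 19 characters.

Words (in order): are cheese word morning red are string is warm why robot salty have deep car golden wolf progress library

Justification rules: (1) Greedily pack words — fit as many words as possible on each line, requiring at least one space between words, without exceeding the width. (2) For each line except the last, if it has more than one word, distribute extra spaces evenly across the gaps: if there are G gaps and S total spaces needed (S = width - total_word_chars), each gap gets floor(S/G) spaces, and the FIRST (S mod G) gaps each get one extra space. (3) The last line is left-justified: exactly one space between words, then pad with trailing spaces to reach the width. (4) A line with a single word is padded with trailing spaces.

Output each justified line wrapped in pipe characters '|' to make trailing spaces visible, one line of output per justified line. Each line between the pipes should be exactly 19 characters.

Answer: |are   cheese   word|
|morning   red   are|
|string  is warm why|
|robot   salty  have|
|deep   car   golden|
|wolf       progress|
|library            |

Derivation:
Line 1: ['are', 'cheese', 'word'] (min_width=15, slack=4)
Line 2: ['morning', 'red', 'are'] (min_width=15, slack=4)
Line 3: ['string', 'is', 'warm', 'why'] (min_width=18, slack=1)
Line 4: ['robot', 'salty', 'have'] (min_width=16, slack=3)
Line 5: ['deep', 'car', 'golden'] (min_width=15, slack=4)
Line 6: ['wolf', 'progress'] (min_width=13, slack=6)
Line 7: ['library'] (min_width=7, slack=12)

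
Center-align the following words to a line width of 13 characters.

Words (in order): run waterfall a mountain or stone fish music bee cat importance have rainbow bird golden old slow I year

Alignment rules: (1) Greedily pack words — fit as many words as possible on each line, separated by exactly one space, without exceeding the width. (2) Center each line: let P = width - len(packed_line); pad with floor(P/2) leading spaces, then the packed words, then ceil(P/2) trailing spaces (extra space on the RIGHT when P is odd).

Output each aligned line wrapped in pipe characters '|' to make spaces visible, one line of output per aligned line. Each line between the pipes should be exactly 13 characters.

Line 1: ['run', 'waterfall'] (min_width=13, slack=0)
Line 2: ['a', 'mountain', 'or'] (min_width=13, slack=0)
Line 3: ['stone', 'fish'] (min_width=10, slack=3)
Line 4: ['music', 'bee', 'cat'] (min_width=13, slack=0)
Line 5: ['importance'] (min_width=10, slack=3)
Line 6: ['have', 'rainbow'] (min_width=12, slack=1)
Line 7: ['bird', 'golden'] (min_width=11, slack=2)
Line 8: ['old', 'slow', 'I'] (min_width=10, slack=3)
Line 9: ['year'] (min_width=4, slack=9)

Answer: |run waterfall|
|a mountain or|
| stone fish  |
|music bee cat|
| importance  |
|have rainbow |
| bird golden |
| old slow I  |
|    year     |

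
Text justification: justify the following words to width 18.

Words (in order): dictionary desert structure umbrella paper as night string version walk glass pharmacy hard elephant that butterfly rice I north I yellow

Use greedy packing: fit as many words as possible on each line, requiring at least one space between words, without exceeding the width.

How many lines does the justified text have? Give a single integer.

Line 1: ['dictionary', 'desert'] (min_width=17, slack=1)
Line 2: ['structure', 'umbrella'] (min_width=18, slack=0)
Line 3: ['paper', 'as', 'night'] (min_width=14, slack=4)
Line 4: ['string', 'version'] (min_width=14, slack=4)
Line 5: ['walk', 'glass'] (min_width=10, slack=8)
Line 6: ['pharmacy', 'hard'] (min_width=13, slack=5)
Line 7: ['elephant', 'that'] (min_width=13, slack=5)
Line 8: ['butterfly', 'rice', 'I'] (min_width=16, slack=2)
Line 9: ['north', 'I', 'yellow'] (min_width=14, slack=4)
Total lines: 9

Answer: 9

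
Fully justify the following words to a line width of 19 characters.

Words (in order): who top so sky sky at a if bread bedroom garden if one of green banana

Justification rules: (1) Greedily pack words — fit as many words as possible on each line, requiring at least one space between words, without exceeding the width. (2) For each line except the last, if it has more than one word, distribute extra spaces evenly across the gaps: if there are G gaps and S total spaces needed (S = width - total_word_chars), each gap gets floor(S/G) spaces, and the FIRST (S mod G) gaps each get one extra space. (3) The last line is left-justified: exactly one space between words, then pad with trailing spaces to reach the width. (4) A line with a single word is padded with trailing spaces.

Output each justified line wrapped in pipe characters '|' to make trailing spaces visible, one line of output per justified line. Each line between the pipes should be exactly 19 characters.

Answer: |who  top so sky sky|
|at   a   if   bread|
|bedroom  garden  if|
|one of green banana|

Derivation:
Line 1: ['who', 'top', 'so', 'sky', 'sky'] (min_width=18, slack=1)
Line 2: ['at', 'a', 'if', 'bread'] (min_width=13, slack=6)
Line 3: ['bedroom', 'garden', 'if'] (min_width=17, slack=2)
Line 4: ['one', 'of', 'green', 'banana'] (min_width=19, slack=0)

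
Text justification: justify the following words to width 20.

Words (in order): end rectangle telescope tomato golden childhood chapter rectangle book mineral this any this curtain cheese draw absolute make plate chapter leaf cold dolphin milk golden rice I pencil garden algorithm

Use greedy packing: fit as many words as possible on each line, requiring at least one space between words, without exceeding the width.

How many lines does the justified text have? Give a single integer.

Line 1: ['end', 'rectangle'] (min_width=13, slack=7)
Line 2: ['telescope', 'tomato'] (min_width=16, slack=4)
Line 3: ['golden', 'childhood'] (min_width=16, slack=4)
Line 4: ['chapter', 'rectangle'] (min_width=17, slack=3)
Line 5: ['book', 'mineral', 'this'] (min_width=17, slack=3)
Line 6: ['any', 'this', 'curtain'] (min_width=16, slack=4)
Line 7: ['cheese', 'draw', 'absolute'] (min_width=20, slack=0)
Line 8: ['make', 'plate', 'chapter'] (min_width=18, slack=2)
Line 9: ['leaf', 'cold', 'dolphin'] (min_width=17, slack=3)
Line 10: ['milk', 'golden', 'rice', 'I'] (min_width=18, slack=2)
Line 11: ['pencil', 'garden'] (min_width=13, slack=7)
Line 12: ['algorithm'] (min_width=9, slack=11)
Total lines: 12

Answer: 12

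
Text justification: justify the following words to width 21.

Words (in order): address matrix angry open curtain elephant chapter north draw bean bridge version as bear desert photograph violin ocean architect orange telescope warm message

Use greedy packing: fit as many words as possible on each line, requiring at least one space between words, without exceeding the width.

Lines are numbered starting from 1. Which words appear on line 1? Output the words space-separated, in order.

Line 1: ['address', 'matrix', 'angry'] (min_width=20, slack=1)
Line 2: ['open', 'curtain', 'elephant'] (min_width=21, slack=0)
Line 3: ['chapter', 'north', 'draw'] (min_width=18, slack=3)
Line 4: ['bean', 'bridge', 'version'] (min_width=19, slack=2)
Line 5: ['as', 'bear', 'desert'] (min_width=14, slack=7)
Line 6: ['photograph', 'violin'] (min_width=17, slack=4)
Line 7: ['ocean', 'architect'] (min_width=15, slack=6)
Line 8: ['orange', 'telescope', 'warm'] (min_width=21, slack=0)
Line 9: ['message'] (min_width=7, slack=14)

Answer: address matrix angry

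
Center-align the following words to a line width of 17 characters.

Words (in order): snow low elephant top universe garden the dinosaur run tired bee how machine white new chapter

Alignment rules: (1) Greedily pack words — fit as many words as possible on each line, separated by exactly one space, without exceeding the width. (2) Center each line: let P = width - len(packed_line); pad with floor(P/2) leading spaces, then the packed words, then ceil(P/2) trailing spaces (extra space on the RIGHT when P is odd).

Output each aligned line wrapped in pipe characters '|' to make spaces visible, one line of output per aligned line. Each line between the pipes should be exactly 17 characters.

Line 1: ['snow', 'low', 'elephant'] (min_width=17, slack=0)
Line 2: ['top', 'universe'] (min_width=12, slack=5)
Line 3: ['garden', 'the'] (min_width=10, slack=7)
Line 4: ['dinosaur', 'run'] (min_width=12, slack=5)
Line 5: ['tired', 'bee', 'how'] (min_width=13, slack=4)
Line 6: ['machine', 'white', 'new'] (min_width=17, slack=0)
Line 7: ['chapter'] (min_width=7, slack=10)

Answer: |snow low elephant|
|  top universe   |
|   garden the    |
|  dinosaur run   |
|  tired bee how  |
|machine white new|
|     chapter     |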